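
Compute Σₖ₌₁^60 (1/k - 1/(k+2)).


Telescoping with gap 2: two head and two tail terms survive.
= (1 + 1/2) - (1/61 + 1/62)
= 3/2 - 1/61 - 1/62 = 2775/1891

Sum = 2775/1891


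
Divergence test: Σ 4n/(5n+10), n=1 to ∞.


lim(n→∞) 4n/(5n+10) = 4/5 = 4/5  (divide numerator and denominator by n)
lim aₙ = 4/5 ≠ 0 → series DIVERGES

Diverges (lim aₙ = 4/5 ≠ 0)


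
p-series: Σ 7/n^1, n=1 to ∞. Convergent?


p-series test: Σ c/n^p converges if p > 1, diverges if p ≤ 1 (constant c > 0 doesn't affect convergence).
p = 1
1 ≤ 1 → DIVERGES

Diverges (p = 1 ≤ 1)


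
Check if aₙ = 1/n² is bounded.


a₁ = 1, a₂ = 1/4, a₃ = 1/9, ...
0 < aₙ ≤ 1 for all n ≥ 1
The sequence IS bounded

Bounded (0 < aₙ ≤ 1)


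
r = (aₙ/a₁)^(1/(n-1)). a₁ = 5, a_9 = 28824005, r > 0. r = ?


r^(n-1) = aₙ/a₁
r^8 = 28824005/5 = 5764801
r = 5764801^(1/8)
= ±7; taking r > 0 gives r = 7

r = 7


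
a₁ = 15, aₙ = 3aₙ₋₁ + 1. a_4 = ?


Computing step by step:
a_1 = 15
a_2 = 46
a_3 = 139
a_4 = 418


a_4 = 418


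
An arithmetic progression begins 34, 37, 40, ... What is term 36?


aₙ = a₁ + (n-1)d
= 34 + (36-1)×3
= 34 + 105
= 139

a_36 = 139


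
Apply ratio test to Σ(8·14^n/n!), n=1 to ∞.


aₙ = 8·14^n/n!
a_{n+1}/aₙ = 14^(n+1)/(n+1)! × n!/14^n  (constant 8 cancels)
= 14/(n+1)
L = lim(n→∞) 14/(n+1) = 0
L < 1 → series CONVERGES

Converges (ratio test: L = 0 < 1)


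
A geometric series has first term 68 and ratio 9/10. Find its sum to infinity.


S∞ = a₁/(1-r) = 68/(1 - 9/10)
= 68/(1/10)
= 680

S∞ = 680


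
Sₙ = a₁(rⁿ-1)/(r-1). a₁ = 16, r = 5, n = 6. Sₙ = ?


Sₙ = 16×(5^6 - 1)/(5 - 1)
= 16×(15625 - 1)/4
= 16×15624/4
= 62496

S_6 = 62496


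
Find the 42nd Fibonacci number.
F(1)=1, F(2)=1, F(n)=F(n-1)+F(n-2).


Fibonacci sequence: 1, 1, 2, 3, 5, 8, 13, 21, 34, 55, 89, ...
F(42) = 267914296

F(42) = 267914296


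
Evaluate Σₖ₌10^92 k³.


Σₖ₌10^92 k³ = [92·93/2]² − [9·10/2]²
= 18301284 − 2025 = 18299259

Σk³ = 18299259


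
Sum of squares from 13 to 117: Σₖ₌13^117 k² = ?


Σₖ₌13^117 k² = Σₖ₌₁^117 k² − Σₖ₌₁^12 k²
= 117·118·235/6 − 12·13·25/6
= 540735 − 650 = 540085

Σk² = 540085


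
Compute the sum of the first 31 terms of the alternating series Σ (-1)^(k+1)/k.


S = 1 - 1/2 + 1/3 - 1/4 + 1/5 - 1/6 + 1/7 - 1/8 ± ...
= 0.709
(Full series converges to +ln(2) ≈ +0.6931)

S_31 = 0.709


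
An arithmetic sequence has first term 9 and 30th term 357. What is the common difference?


d = (aₙ - a₁)/(n-1)
= (357 - 9)/(30-1)
= 348/29 = 12

d = 12


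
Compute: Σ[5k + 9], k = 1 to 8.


Σ(5k+9) = 5·Σk + 9·n
= 5·36 + 9·8
= 180 + 72 = 252

Σ = 252


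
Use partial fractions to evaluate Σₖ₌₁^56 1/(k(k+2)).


1/(k(k+2)) = (1/2)·(1/k - 1/(k+2)) (partial fractions)
Telescoping: Σ = (1/2)·(1 + 1/2 - 1/57 - 1/58) = 1211/1653

Sum = 1211/1653


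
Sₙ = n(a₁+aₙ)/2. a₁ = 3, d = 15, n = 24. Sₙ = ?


aₙ = 3 + (24-1)×15 = 348
Sₙ = n(a₁+aₙ)/2 = 24×(3+348)/2
= 24×351/2 = 4212

S_24 = 4212


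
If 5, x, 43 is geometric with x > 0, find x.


GM = √(5×43) = √215 = 14.6629

GM = 14.6629


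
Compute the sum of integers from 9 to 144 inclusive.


Σₖ₌9^144 k = Σₖ₌₁^144 k − Σₖ₌₁^8 k
= 144·145/2 − 8·9/2
= 10440 − 36 = 10404

Σk = 10404


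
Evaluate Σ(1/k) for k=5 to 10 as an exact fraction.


Σₖ₌5^10 1/k = 1/5 + 1/6 + 1/7 + 1/8 + 1/9 + 1/10
= 2131/2520
≈ 0.8456

Sum = 2131/2520 ≈ 0.8456


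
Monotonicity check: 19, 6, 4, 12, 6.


Differences: -13, -2, 8, -6
Difference at position 3 is +8 (> 0) but position 1 is -13 (< 0) — sequence both rises and falls
→ NOT monotonic

Not monotonic


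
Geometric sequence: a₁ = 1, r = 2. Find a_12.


aₙ = a₁·r^(n-1)
= 1×2^11
= 1×2048
= 2048

a_12 = 2048


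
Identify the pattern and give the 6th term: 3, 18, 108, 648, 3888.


Pattern: geometric (r=6)
Terms: 3, 18, 108, 648, 3888
Next term = 23328

Next term = 23328


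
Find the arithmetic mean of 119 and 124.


AM = (119 + 124)/2 = 243/2 = 121.5

AM = 121.5


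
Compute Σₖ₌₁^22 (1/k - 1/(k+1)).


Telescoping: adjacent terms cancel.
= 1/1 - 1/23
= 1 - 1/23 = 22/23

Sum = 22/23


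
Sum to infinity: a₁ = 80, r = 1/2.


S∞ = a₁/(1-r) = 80/(1 - 1/2)
= 80/(1/2)
= 160

S∞ = 160


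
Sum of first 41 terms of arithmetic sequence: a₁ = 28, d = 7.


aₙ = 28 + (41-1)×7 = 308
Sₙ = n(a₁+aₙ)/2 = 41×(28+308)/2
= 41×336/2 = 6888

S_41 = 6888


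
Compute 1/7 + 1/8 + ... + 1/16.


Σₖ₌7^16 1/k = 1/7 + 1/8 + 1/9 + 1/10 + 1/11 + 1/12 + 1/13 + 1/14 + 1/15 + 1/16
= 134159/144144
≈ 0.9307

Sum = 134159/144144 ≈ 0.9307


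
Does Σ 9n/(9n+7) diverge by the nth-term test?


lim(n→∞) 9n/(9n+7) = 9/9 = 1  (divide numerator and denominator by n)
lim aₙ = 1 ≠ 0 → series DIVERGES

Diverges (lim aₙ = 1 ≠ 0)


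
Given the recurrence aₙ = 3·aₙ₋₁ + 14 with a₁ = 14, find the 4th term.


Computing step by step:
a_1 = 14
a_2 = 56
a_3 = 182
a_4 = 560


a_4 = 560


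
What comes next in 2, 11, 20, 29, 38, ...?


Pattern: arithmetic (d=9)
Terms: 2, 11, 20, 29, 38
Next term = 47

Next term = 47


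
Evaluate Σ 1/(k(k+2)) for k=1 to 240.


1/(k(k+2)) = (1/2)·(1/k - 1/(k+2)) (partial fractions)
Telescoping: Σ = (1/2)·(1 + 1/2 - 1/241 - 1/242) = 21750/29161

Sum = 21750/29161


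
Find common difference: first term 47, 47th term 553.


d = (aₙ - a₁)/(n-1)
= (553 - 47)/(47-1)
= 506/46 = 11

d = 11


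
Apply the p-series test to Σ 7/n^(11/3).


p-series test: Σ c/n^p converges if p > 1, diverges if p ≤ 1 (constant c > 0 doesn't affect convergence).
p = 11/3
11/3 > 1 → CONVERGES

Converges (p = 11/3 > 1)


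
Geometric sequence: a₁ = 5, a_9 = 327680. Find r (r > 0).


r^(n-1) = aₙ/a₁
r^8 = 327680/5 = 65536
r = 65536^(1/8)
= ±4; taking r > 0 gives r = 4

r = 4


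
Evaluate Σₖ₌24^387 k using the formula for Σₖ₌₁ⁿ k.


Σₖ₌24^387 k = Σₖ₌₁^387 k − Σₖ₌₁^23 k
= 387·388/2 − 23·24/2
= 75078 − 276 = 74802

Σk = 74802


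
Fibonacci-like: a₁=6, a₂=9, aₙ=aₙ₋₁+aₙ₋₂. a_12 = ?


Computing iteratively: 6, 9, 15, 24, 39, 63, 102, 165, 267, 432, 699, 1131
a_12 = 1131

a_12 = 1131


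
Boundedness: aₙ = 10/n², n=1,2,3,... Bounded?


a₁ = 10, a₂ = 10/4, a₃ = 10/9, ...
0 < aₙ ≤ 10 for all n ≥ 1
The sequence IS bounded

Bounded (0 < aₙ ≤ 10)


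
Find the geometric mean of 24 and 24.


GM = √(24×24) = √576 = 24

GM = 24


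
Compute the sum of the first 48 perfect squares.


n = 48
n(n+1)(2n+1)/6 = 48×49×97/6
= 228144/6 = 38024

Σk² = 38024


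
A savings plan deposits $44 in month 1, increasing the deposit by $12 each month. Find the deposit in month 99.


aₙ = a₁ + (n-1)d
= 44 + (99-1)×12
= 44 + 1176
= 1220

a_99 = 1220


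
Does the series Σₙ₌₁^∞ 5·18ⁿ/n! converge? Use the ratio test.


aₙ = 5·18^n/n!
a_{n+1}/aₙ = 18^(n+1)/(n+1)! × n!/18^n  (constant 5 cancels)
= 18/(n+1)
L = lim(n→∞) 18/(n+1) = 0
L < 1 → series CONVERGES

Converges (ratio test: L = 0 < 1)


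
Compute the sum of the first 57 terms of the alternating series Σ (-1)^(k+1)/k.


S = 1 - 1/2 + 1/3 - 1/4 + 1/5 - 1/6 + 1/7 - 1/8 ± ...
= 0.7018
(Full series converges to +ln(2) ≈ +0.6931)

S_57 = 0.7018


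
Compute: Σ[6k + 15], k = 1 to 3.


Σ(6k+15) = 6·Σk + 15·n
= 6·6 + 15·3
= 36 + 45 = 81

Σ = 81


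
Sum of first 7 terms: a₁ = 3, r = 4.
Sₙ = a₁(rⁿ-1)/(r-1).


Sₙ = 3×(4^7 - 1)/(4 - 1)
= 3×(16384 - 1)/3
= 3×16383/3
= 16383

S_7 = 16383


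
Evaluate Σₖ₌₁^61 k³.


n(n+1)/2 = 61×62/2 = 1891
Σk³ = 1891² = 3575881

Σk³ = 3575881


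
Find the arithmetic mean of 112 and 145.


AM = (112 + 145)/2 = 257/2 = 128.5

AM = 128.5


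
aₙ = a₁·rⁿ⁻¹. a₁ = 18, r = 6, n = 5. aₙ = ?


aₙ = a₁·r^(n-1)
= 18×6^4
= 18×1296
= 23328

a_5 = 23328


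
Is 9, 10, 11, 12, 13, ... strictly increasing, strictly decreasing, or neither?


Differences: 1, 1, 1, 1
All differences > 0 → strictly INCREASING

Monotonically increasing


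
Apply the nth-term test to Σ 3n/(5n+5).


lim(n→∞) 3n/(5n+5) = 3/5 = 3/5  (divide numerator and denominator by n)
lim aₙ = 3/5 ≠ 0 → series DIVERGES

Diverges (lim aₙ = 3/5 ≠ 0)


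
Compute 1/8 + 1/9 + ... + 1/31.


Σₖ₌8^31 1/k = 1/8 + 1/9 + 1/10 + ... + 1/31
= 103565365510297/72201776446800
≈ 1.4344

Sum = 103565365510297/72201776446800 ≈ 1.4344


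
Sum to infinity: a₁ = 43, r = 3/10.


S∞ = a₁/(1-r) = 43/(1 - 3/10)
= 43/(7/10)
= 430/7

S∞ = 430/7


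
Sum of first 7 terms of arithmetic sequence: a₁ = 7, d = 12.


aₙ = 7 + (7-1)×12 = 79
Sₙ = n(a₁+aₙ)/2 = 7×(7+79)/2
= 7×86/2 = 301

S_7 = 301


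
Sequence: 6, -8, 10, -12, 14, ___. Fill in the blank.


Pattern: alternating sign, magnitude arithmetic (d=2)
Terms: 6, -8, 10, -12, 14
Next term = -16

Next term = -16


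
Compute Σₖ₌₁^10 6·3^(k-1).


Sₙ = 6×(3^10 - 1)/(3 - 1)
= 6×(59049 - 1)/2
= 6×59048/2
= 177144

S_10 = 177144


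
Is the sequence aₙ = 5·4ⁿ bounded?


aₙ = 5·4ⁿ → as n→∞, aₙ→∞ (since base 4 > 1)
No finite upper bound exists
The sequence is UNBOUNDED

Unbounded (aₙ → ∞ as n → ∞)


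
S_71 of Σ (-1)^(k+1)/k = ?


S = 1 - 1/2 + 1/3 - 1/4 + 1/5 - 1/6 + 1/7 - 1/8 ± ...
= 0.7001
(Full series converges to +ln(2) ≈ +0.6931)

S_71 = 0.7001


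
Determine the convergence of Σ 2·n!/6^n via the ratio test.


aₙ = 2·n!/6^n
a_{n+1}/aₙ = (n+1)!/6^(n+1) × 6^n/n!  (constant 2 cancels)
= (n+1)/6
L = lim(n→∞) (n+1)/6 = ∞
L > 1 → series DIVERGES

Diverges (ratio test: L = ∞ > 1)


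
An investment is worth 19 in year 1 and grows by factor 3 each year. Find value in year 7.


aₙ = a₁·r^(n-1)
= 19×3^6
= 19×729
= 13851

a_7 = 13851


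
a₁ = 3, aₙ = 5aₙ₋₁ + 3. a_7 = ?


Computing step by step:
a_1 = 3
a_2 = 18
a_3 = 93
a_4 = 468
a_5 = 2343
a_6 = 11718
a_7 = 58593


a_7 = 58593


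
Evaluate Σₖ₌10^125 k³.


Σₖ₌10^125 k³ = [125·126/2]² − [9·10/2]²
= 62015625 − 2025 = 62013600

Σk³ = 62013600


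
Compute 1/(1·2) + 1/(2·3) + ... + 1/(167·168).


1/(k(k+1)) = 1/k - 1/(k+1) (partial fractions)
Telescoping: Σ = 1 - 1/168 = 167/168

Sum = 167/168


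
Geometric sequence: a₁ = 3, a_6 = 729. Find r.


r^(n-1) = aₙ/a₁
r^5 = 729/3 = 243
r = 243^(1/5)
= 3

r = 3


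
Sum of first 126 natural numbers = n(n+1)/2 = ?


n(n+1)/2 = 126×127/2 = 16002/2 = 8001

Σk = 8001


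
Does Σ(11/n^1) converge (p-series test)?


p-series test: Σ c/n^p converges if p > 1, diverges if p ≤ 1 (constant c > 0 doesn't affect convergence).
p = 1
1 ≤ 1 → DIVERGES

Diverges (p = 1 ≤ 1)


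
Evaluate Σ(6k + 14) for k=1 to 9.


Σ(6k+14) = 6·Σk + 14·n
= 6·45 + 14·9
= 270 + 126 = 396

Σ = 396


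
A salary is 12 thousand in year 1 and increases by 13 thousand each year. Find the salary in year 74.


aₙ = a₁ + (n-1)d
= 12 + (74-1)×13
= 12 + 949
= 961

a_74 = 961


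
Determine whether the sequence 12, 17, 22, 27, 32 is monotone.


Differences: 5, 5, 5, 5
All differences > 0 → strictly INCREASING

Monotonically increasing


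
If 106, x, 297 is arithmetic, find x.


AM = (106 + 297)/2 = 403/2 = 201.5

AM = 201.5


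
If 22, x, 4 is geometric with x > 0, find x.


GM = √(22×4) = √88 = 9.3808

GM = 9.3808


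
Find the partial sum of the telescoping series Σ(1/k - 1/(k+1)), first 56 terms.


Telescoping: adjacent terms cancel.
= 1/1 - 1/57
= 1 - 1/57 = 56/57

Sum = 56/57


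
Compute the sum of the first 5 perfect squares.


n = 5
n(n+1)(2n+1)/6 = 5×6×11/6
= 330/6 = 55

Σk² = 55


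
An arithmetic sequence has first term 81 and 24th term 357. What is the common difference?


d = (aₙ - a₁)/(n-1)
= (357 - 81)/(24-1)
= 276/23 = 12

d = 12


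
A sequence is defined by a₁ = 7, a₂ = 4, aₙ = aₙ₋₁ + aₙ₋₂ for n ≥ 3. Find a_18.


Computing iteratively: 7, 4, 11, 15, 26, 41, 67, 108, 175, 283, 458, 741, ...
a_18 = 13297

a_18 = 13297


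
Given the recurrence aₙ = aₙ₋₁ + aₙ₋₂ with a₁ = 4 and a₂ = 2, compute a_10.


Computing iteratively: 4, 2, 6, 8, 14, 22, 36, 58, 94, 152
a_10 = 152

a_10 = 152


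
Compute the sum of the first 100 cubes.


n(n+1)/2 = 100×101/2 = 5050
Σk³ = 5050² = 25502500

Σk³ = 25502500


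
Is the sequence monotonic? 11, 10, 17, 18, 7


Differences: -1, 7, 1, -11
Difference at position 2 is +7 (> 0) but position 1 is -1 (< 0) — sequence both rises and falls
→ NOT monotonic

Not monotonic


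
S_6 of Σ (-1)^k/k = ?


S = -1 + 1/2 - 1/3 + 1/4 - 1/5 + 1/6
= -0.6167
(Full series converges to -ln(2) ≈ -0.6931)

S_6 = -0.6167


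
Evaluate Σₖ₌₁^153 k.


n(n+1)/2 = 153×154/2 = 23562/2 = 11781

Σk = 11781


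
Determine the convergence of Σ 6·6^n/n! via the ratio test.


aₙ = 6·6^n/n!
a_{n+1}/aₙ = 6^(n+1)/(n+1)! × n!/6^n  (constant 6 cancels)
= 6/(n+1)
L = lim(n→∞) 6/(n+1) = 0
L < 1 → series CONVERGES

Converges (ratio test: L = 0 < 1)


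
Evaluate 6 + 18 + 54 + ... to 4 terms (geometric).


Sₙ = 6×(3^4 - 1)/(3 - 1)
= 6×(81 - 1)/2
= 6×80/2
= 240

S_4 = 240


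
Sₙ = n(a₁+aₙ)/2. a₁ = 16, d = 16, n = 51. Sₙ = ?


aₙ = 16 + (51-1)×16 = 816
Sₙ = n(a₁+aₙ)/2 = 51×(16+816)/2
= 51×832/2 = 21216

S_51 = 21216


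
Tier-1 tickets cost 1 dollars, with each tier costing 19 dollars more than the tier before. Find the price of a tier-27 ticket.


aₙ = a₁ + (n-1)d
= 1 + (27-1)×19
= 1 + 494
= 495

a_27 = 495


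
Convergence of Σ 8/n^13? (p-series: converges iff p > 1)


p-series test: Σ c/n^p converges if p > 1, diverges if p ≤ 1 (constant c > 0 doesn't affect convergence).
p = 13
13 > 1 → CONVERGES

Converges (p = 13 > 1)


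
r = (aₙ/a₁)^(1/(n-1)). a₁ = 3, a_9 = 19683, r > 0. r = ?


r^(n-1) = aₙ/a₁
r^8 = 19683/3 = 6561
r = 6561^(1/8)
= ±3; taking r > 0 gives r = 3

r = 3


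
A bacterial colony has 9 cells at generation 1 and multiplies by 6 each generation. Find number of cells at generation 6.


aₙ = a₁·r^(n-1)
= 9×6^5
= 9×7776
= 69984

a_6 = 69984


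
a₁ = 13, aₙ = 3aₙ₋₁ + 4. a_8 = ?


Computing step by step:
a_1 = 13
a_2 = 43
a_3 = 133
a_4 = 403
a_5 = 1213
a_6 = 3643
a_7 = 10933
a_8 = 32803


a_8 = 32803


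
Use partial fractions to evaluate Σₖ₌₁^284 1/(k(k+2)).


1/(k(k+2)) = (1/2)·(1/k - 1/(k+2)) (partial fractions)
Telescoping: Σ = (1/2)·(1 + 1/2 - 1/285 - 1/286) = 60847/81510

Sum = 60847/81510


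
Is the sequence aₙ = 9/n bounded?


a₁ = 9, a₂ = 9/2, a₃ = 9/3, ...
0 < aₙ ≤ 9 for all n ≥ 1
Lower bound: 0, Upper bound: 9
The sequence IS bounded

Bounded (0 < aₙ ≤ 9)


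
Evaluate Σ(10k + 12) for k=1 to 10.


Σ(10k+12) = 10·Σk + 12·n
= 10·55 + 12·10
= 550 + 120 = 670

Σ = 670


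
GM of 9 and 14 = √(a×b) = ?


GM = √(9×14) = √126 = 11.225

GM = 11.225


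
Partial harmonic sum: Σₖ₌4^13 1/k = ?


Σₖ₌4^13 1/k = 1/4 + 1/5 + 1/6 + 1/7 + 1/8 + 1/9 + 1/10 + 1/11 + 1/12 + 1/13
= 485333/360360
≈ 1.3468

Sum = 485333/360360 ≈ 1.3468


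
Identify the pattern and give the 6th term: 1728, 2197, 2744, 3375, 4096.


Pattern: perfect cubes: n³
Terms: 1728, 2197, 2744, 3375, 4096
Next term = 4913

Next term = 4913


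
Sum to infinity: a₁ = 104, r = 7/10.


S∞ = a₁/(1-r) = 104/(1 - 7/10)
= 104/(3/10)
= 1040/3

S∞ = 1040/3


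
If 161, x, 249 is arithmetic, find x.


AM = (161 + 249)/2 = 410/2 = 205

AM = 205


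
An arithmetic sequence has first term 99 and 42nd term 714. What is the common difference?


d = (aₙ - a₁)/(n-1)
= (714 - 99)/(42-1)
= 615/41 = 15

d = 15


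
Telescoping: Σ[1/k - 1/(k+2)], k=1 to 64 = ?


Telescoping with gap 2: two head and two tail terms survive.
= (1 + 1/2) - (1/65 + 1/66)
= 3/2 - 1/65 - 1/66 = 3152/2145

Sum = 3152/2145


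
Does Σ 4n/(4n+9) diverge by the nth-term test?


lim(n→∞) 4n/(4n+9) = 4/4 = 1  (divide numerator and denominator by n)
lim aₙ = 1 ≠ 0 → series DIVERGES

Diverges (lim aₙ = 1 ≠ 0)


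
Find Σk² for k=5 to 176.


Σₖ₌5^176 k² = Σₖ₌₁^176 k² − Σₖ₌₁^4 k²
= 176·177·353/6 − 4·5·9/6
= 1832776 − 30 = 1832746

Σk² = 1832746


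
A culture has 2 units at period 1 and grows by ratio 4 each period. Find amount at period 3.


aₙ = a₁·r^(n-1)
= 2×4^2
= 2×16
= 32

a_3 = 32


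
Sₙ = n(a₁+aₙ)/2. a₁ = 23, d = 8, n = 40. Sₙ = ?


aₙ = 23 + (40-1)×8 = 335
Sₙ = n(a₁+aₙ)/2 = 40×(23+335)/2
= 40×358/2 = 7160

S_40 = 7160


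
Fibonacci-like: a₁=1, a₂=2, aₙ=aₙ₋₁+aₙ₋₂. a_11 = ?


Computing iteratively: 1, 2, 3, 5, 8, 13, 21, 34, 55, 89, 144
a_11 = 144

a_11 = 144


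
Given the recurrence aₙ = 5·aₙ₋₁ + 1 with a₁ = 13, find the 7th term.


Computing step by step:
a_1 = 13
a_2 = 66
a_3 = 331
a_4 = 1656
a_5 = 8281
a_6 = 41406
a_7 = 207031


a_7 = 207031


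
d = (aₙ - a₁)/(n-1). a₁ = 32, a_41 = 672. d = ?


d = (aₙ - a₁)/(n-1)
= (672 - 32)/(41-1)
= 640/40 = 16

d = 16


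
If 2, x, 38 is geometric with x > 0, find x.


GM = √(2×38) = √76 = 8.7178

GM = 8.7178


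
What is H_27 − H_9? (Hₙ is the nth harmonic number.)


Σₖ₌10^27 1/k = 1/10 + 1/11 + 1/12 + ... + 1/27
= 85332099113/80313433200
≈ 1.0625

Sum = 85332099113/80313433200 ≈ 1.0625


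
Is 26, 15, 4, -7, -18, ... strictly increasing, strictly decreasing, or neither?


Differences: -11, -11, -11, -11
All differences < 0 → strictly DECREASING

Monotonically decreasing


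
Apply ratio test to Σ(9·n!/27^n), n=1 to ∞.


aₙ = 9·n!/27^n
a_{n+1}/aₙ = (n+1)!/27^(n+1) × 27^n/n!  (constant 9 cancels)
= (n+1)/27
L = lim(n→∞) (n+1)/27 = ∞
L > 1 → series DIVERGES

Diverges (ratio test: L = ∞ > 1)


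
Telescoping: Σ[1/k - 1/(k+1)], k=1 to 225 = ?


Telescoping: adjacent terms cancel.
= 1/1 - 1/226
= 1 - 1/226 = 225/226

Sum = 225/226


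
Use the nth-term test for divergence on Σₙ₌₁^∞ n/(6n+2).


lim(n→∞) n/(6n+2) = 1/6 = 1/6  (divide numerator and denominator by n)
lim aₙ = 1/6 ≠ 0 → series DIVERGES

Diverges (lim aₙ = 1/6 ≠ 0)


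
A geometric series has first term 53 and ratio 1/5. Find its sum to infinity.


S∞ = a₁/(1-r) = 53/(1 - 1/5)
= 53/(4/5)
= 265/4

S∞ = 265/4


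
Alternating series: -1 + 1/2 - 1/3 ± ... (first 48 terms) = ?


S = -1 + 1/2 - 1/3 + 1/4 - 1/5 + 1/6 - 1/7 + 1/8 ± ...
= -0.6828
(Full series converges to -ln(2) ≈ -0.6931)

S_48 = -0.6828


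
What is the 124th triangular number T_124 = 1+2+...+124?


n(n+1)/2 = 124×125/2 = 15500/2 = 7750

Σk = 7750


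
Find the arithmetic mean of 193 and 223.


AM = (193 + 223)/2 = 416/2 = 208

AM = 208


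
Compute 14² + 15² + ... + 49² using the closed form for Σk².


Σₖ₌14^49 k² = Σₖ₌₁^49 k² − Σₖ₌₁^13 k²
= 49·50·99/6 − 13·14·27/6
= 40425 − 819 = 39606

Σk² = 39606


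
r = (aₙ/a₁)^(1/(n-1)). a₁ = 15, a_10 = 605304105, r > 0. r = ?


r^(n-1) = aₙ/a₁
r^9 = 605304105/15 = 40353607
r = 40353607^(1/9)
= 7

r = 7


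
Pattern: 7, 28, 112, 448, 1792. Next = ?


Pattern: geometric (r=4)
Terms: 7, 28, 112, 448, 1792
Next term = 7168

Next term = 7168


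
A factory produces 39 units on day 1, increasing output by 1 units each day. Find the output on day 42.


aₙ = a₁ + (n-1)d
= 39 + (42-1)×1
= 39 + 41
= 80

a_42 = 80


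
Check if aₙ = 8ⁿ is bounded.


aₙ = 8ⁿ → as n→∞, aₙ→∞ (since base 8 > 1)
No finite upper bound exists
The sequence is UNBOUNDED

Unbounded (aₙ → ∞ as n → ∞)


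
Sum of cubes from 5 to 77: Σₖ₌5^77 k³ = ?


Σₖ₌5^77 k³ = [77·78/2]² − [4·5/2]²
= 9018009 − 100 = 9017909

Σk³ = 9017909


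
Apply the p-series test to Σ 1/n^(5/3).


p-series test: Σ c/n^p converges if p > 1, diverges if p ≤ 1 (constant c > 0 doesn't affect convergence).
p = 5/3
5/3 > 1 → CONVERGES

Converges (p = 5/3 > 1)


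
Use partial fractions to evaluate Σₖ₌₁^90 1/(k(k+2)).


1/(k(k+2)) = (1/2)·(1/k - 1/(k+2)) (partial fractions)
Telescoping: Σ = (1/2)·(1 + 1/2 - 1/91 - 1/92) = 12375/16744

Sum = 12375/16744


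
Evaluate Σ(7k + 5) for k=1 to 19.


Σ(7k+5) = 7·Σk + 5·n
= 7·190 + 5·19
= 1330 + 95 = 1425

Σ = 1425


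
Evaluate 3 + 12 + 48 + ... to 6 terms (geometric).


Sₙ = 3×(4^6 - 1)/(4 - 1)
= 3×(4096 - 1)/3
= 3×4095/3
= 4095

S_6 = 4095


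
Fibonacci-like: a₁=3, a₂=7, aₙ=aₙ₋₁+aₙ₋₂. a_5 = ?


Computing iteratively: 3, 7, 10, 17, 27
a_5 = 27

a_5 = 27


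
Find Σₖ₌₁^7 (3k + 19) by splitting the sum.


Σ(3k+19) = 3·Σk + 19·n
= 3·28 + 19·7
= 84 + 133 = 217

Σ = 217


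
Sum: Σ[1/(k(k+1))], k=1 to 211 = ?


1/(k(k+1)) = 1/k - 1/(k+1) (partial fractions)
Telescoping: Σ = 1 - 1/212 = 211/212

Sum = 211/212


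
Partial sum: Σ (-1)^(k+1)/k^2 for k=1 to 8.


S = 1 - 1/4 + 1/9 - 1/16 + 1/25 - 1/36 + 1/49 - 1/64
= 0.8156
(Full series converges to +π²/12 ≈ +0.8225)

S_8 = 0.8156


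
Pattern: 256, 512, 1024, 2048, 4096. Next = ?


Pattern: powers of 2: 2ⁿ
Terms: 256, 512, 1024, 2048, 4096
Next term = 8192

Next term = 8192


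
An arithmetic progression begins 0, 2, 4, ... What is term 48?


aₙ = a₁ + (n-1)d
= 0 + (48-1)×2
= 0 + 94
= 94

a_48 = 94


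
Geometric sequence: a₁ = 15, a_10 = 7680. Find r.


r^(n-1) = aₙ/a₁
r^9 = 7680/15 = 512
r = 512^(1/9)
= 2

r = 2


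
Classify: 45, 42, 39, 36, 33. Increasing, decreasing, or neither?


Differences: -3, -3, -3, -3
All differences < 0 → strictly DECREASING

Monotonically decreasing


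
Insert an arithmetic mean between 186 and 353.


AM = (186 + 353)/2 = 539/2 = 269.5

AM = 269.5


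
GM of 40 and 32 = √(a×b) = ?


GM = √(40×32) = √1280 = 35.7771

GM = 35.7771


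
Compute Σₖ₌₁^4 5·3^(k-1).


Sₙ = 5×(3^4 - 1)/(3 - 1)
= 5×(81 - 1)/2
= 5×80/2
= 200

S_4 = 200


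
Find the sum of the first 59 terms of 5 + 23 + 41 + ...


aₙ = 5 + (59-1)×18 = 1049
Sₙ = n(a₁+aₙ)/2 = 59×(5+1049)/2
= 59×1054/2 = 31093

S_59 = 31093


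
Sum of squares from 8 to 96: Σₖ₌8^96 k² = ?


Σₖ₌8^96 k² = Σₖ₌₁^96 k² − Σₖ₌₁^7 k²
= 96·97·193/6 − 7·8·15/6
= 299536 − 140 = 299396

Σk² = 299396


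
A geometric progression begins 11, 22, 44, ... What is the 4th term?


aₙ = a₁·r^(n-1)
= 11×2^3
= 11×8
= 88

a_4 = 88


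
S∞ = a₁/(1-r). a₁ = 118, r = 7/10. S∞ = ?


S∞ = a₁/(1-r) = 118/(1 - 7/10)
= 118/(3/10)
= 1180/3

S∞ = 1180/3


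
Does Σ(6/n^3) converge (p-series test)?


p-series test: Σ c/n^p converges if p > 1, diverges if p ≤ 1 (constant c > 0 doesn't affect convergence).
p = 3
3 > 1 → CONVERGES

Converges (p = 3 > 1)


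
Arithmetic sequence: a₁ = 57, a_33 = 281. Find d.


d = (aₙ - a₁)/(n-1)
= (281 - 57)/(33-1)
= 224/32 = 7

d = 7


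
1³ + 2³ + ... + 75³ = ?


n(n+1)/2 = 75×76/2 = 2850
Σk³ = 2850² = 8122500

Σk³ = 8122500


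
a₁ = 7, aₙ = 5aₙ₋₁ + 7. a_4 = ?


Computing step by step:
a_1 = 7
a_2 = 42
a_3 = 217
a_4 = 1092


a_4 = 1092


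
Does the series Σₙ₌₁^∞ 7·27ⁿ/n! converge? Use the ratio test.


aₙ = 7·27^n/n!
a_{n+1}/aₙ = 27^(n+1)/(n+1)! × n!/27^n  (constant 7 cancels)
= 27/(n+1)
L = lim(n→∞) 27/(n+1) = 0
L < 1 → series CONVERGES

Converges (ratio test: L = 0 < 1)


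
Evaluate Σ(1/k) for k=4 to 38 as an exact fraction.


Σₖ₌4^38 1/k = 1/4 + 1/5 + 1/6 + ... + 1/38
= 1163092393297033/485721041551200
≈ 2.3946

Sum = 1163092393297033/485721041551200 ≈ 2.3946


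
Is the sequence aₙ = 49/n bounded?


a₁ = 49, a₂ = 49/2, a₃ = 49/3, ...
0 < aₙ ≤ 49 for all n ≥ 1
Lower bound: 0, Upper bound: 49
The sequence IS bounded

Bounded (0 < aₙ ≤ 49)


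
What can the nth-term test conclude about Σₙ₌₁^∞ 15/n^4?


lim(n→∞) 15/n^4 = 0
lim aₙ = 0 → nth-term test is INCONCLUSIVE
(Need other tests; this is actually a convergent p-series with p=4 > 1)

Inconclusive (lim aₙ = 0; need another test)


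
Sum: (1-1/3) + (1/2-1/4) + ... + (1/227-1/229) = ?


Telescoping with gap 2: two head and two tail terms survive.
= (1 + 1/2) - (1/228 + 1/229)
= 3/2 - 1/228 - 1/229 = 77861/52212

Sum = 77861/52212


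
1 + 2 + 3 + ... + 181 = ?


n(n+1)/2 = 181×182/2 = 32942/2 = 16471

Σk = 16471


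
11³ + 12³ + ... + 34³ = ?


Σₖ₌11^34 k³ = [34·35/2]² − [10·11/2]²
= 354025 − 3025 = 351000

Σk³ = 351000


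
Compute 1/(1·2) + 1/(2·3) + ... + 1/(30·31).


1/(k(k+1)) = 1/k - 1/(k+1) (partial fractions)
Telescoping: Σ = 1 - 1/31 = 30/31

Sum = 30/31


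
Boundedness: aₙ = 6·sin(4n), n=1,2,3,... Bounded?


For all n, -1 ≤ sin(4n) ≤ 1, so -6 ≤ 6·sin(4n) ≤ 6
Lower bound: -6, Upper bound: 6
The sequence IS bounded

Bounded (-6 ≤ aₙ ≤ 6)


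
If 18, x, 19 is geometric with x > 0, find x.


GM = √(18×19) = √342 = 18.4932

GM = 18.4932


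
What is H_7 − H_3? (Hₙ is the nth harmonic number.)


Σₖ₌4^7 1/k = 1/4 + 1/5 + 1/6 + 1/7
= 319/420
≈ 0.7595

Sum = 319/420 ≈ 0.7595


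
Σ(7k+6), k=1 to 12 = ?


Σ(7k+6) = 7·Σk + 6·n
= 7·78 + 6·12
= 546 + 72 = 618

Σ = 618


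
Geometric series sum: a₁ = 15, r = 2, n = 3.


Sₙ = 15×(2^3 - 1)/(2 - 1)
= 15×(8 - 1)/1
= 15×7/1
= 105

S_3 = 105


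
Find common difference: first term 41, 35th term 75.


d = (aₙ - a₁)/(n-1)
= (75 - 41)/(35-1)
= 34/34 = 1

d = 1


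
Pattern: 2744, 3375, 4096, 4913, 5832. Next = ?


Pattern: perfect cubes: n³
Terms: 2744, 3375, 4096, 4913, 5832
Next term = 6859

Next term = 6859


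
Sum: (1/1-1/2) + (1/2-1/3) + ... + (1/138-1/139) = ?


Telescoping: adjacent terms cancel.
= 1/1 - 1/139
= 1 - 1/139 = 138/139

Sum = 138/139


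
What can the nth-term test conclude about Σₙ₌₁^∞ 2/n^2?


lim(n→∞) 2/n^2 = 0
lim aₙ = 0 → nth-term test is INCONCLUSIVE
(Need other tests; this is actually a convergent p-series with p=2 > 1)

Inconclusive (lim aₙ = 0; need another test)


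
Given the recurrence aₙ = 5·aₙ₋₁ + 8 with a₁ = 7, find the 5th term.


Computing step by step:
a_1 = 7
a_2 = 43
a_3 = 223
a_4 = 1123
a_5 = 5623


a_5 = 5623


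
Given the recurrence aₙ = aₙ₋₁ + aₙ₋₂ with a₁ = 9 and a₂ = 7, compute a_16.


Computing iteratively: 9, 7, 16, 23, 39, 62, 101, 163, 264, 427, 691, 1118, ...
a_16 = 7663

a_16 = 7663


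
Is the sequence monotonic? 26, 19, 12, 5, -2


Differences: -7, -7, -7, -7
All differences < 0 → strictly DECREASING

Monotonically decreasing


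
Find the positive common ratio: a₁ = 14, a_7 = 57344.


r^(n-1) = aₙ/a₁
r^6 = 57344/14 = 4096
r = 4096^(1/6)
= ±4; taking r > 0 gives r = 4

r = 4


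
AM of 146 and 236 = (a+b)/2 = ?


AM = (146 + 236)/2 = 382/2 = 191

AM = 191


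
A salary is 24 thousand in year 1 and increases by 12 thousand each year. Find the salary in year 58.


aₙ = a₁ + (n-1)d
= 24 + (58-1)×12
= 24 + 684
= 708

a_58 = 708


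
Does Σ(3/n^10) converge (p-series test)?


p-series test: Σ c/n^p converges if p > 1, diverges if p ≤ 1 (constant c > 0 doesn't affect convergence).
p = 10
10 > 1 → CONVERGES

Converges (p = 10 > 1)


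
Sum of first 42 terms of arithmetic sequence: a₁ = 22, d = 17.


aₙ = 22 + (42-1)×17 = 719
Sₙ = n(a₁+aₙ)/2 = 42×(22+719)/2
= 42×741/2 = 15561

S_42 = 15561


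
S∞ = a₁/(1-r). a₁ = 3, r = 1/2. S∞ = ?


S∞ = a₁/(1-r) = 3/(1 - 1/2)
= 3/(1/2)
= 6

S∞ = 6


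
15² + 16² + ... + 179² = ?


Σₖ₌15^179 k² = Σₖ₌₁^179 k² − Σₖ₌₁^14 k²
= 179·180·359/6 − 14·15·29/6
= 1927830 − 1015 = 1926815

Σk² = 1926815


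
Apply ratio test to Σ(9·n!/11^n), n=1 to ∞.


aₙ = 9·n!/11^n
a_{n+1}/aₙ = (n+1)!/11^(n+1) × 11^n/n!  (constant 9 cancels)
= (n+1)/11
L = lim(n→∞) (n+1)/11 = ∞
L > 1 → series DIVERGES

Diverges (ratio test: L = ∞ > 1)


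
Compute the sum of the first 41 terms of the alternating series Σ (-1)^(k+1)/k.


S = 1 - 1/2 + 1/3 - 1/4 + 1/5 - 1/6 + 1/7 - 1/8 ± ...
= 0.7052
(Full series converges to +ln(2) ≈ +0.6931)

S_41 = 0.7052


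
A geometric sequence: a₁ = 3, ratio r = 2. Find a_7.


aₙ = a₁·r^(n-1)
= 3×2^6
= 3×64
= 192

a_7 = 192


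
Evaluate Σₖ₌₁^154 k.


n(n+1)/2 = 154×155/2 = 23870/2 = 11935

Σk = 11935


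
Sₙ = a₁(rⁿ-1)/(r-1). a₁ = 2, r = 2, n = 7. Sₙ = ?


Sₙ = 2×(2^7 - 1)/(2 - 1)
= 2×(128 - 1)/1
= 2×127/1
= 254

S_7 = 254


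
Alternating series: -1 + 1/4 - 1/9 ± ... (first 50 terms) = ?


S = -1 + 1/4 - 1/9 + 1/16 - 1/25 + 1/36 - 1/49 + 1/64 ± ...
= -0.8223
(Full series converges to -π²/12 ≈ -0.8225)

S_50 = -0.8223


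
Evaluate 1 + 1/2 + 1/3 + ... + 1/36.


H_36 = 1/1 + 1/2 + 1/3 + ... + 1/36
= 54801925434709/13127595717600
≈ 4.1746

H_36 = 54801925434709/13127595717600 ≈ 4.1746


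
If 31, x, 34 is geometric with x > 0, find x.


GM = √(31×34) = √1054 = 32.4654

GM = 32.4654


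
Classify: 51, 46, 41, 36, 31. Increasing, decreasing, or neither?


Differences: -5, -5, -5, -5
All differences < 0 → strictly DECREASING

Monotonically decreasing


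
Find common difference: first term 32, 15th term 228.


d = (aₙ - a₁)/(n-1)
= (228 - 32)/(15-1)
= 196/14 = 14

d = 14


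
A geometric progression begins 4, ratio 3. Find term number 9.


aₙ = a₁·r^(n-1)
= 4×3^8
= 4×6561
= 26244

a_9 = 26244


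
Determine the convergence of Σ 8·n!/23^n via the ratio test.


aₙ = 8·n!/23^n
a_{n+1}/aₙ = (n+1)!/23^(n+1) × 23^n/n!  (constant 8 cancels)
= (n+1)/23
L = lim(n→∞) (n+1)/23 = ∞
L > 1 → series DIVERGES

Diverges (ratio test: L = ∞ > 1)


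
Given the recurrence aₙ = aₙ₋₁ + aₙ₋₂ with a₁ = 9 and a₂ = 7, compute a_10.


Computing iteratively: 9, 7, 16, 23, 39, 62, 101, 163, 264, 427
a_10 = 427

a_10 = 427


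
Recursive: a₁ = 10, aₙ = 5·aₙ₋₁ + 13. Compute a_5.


Computing step by step:
a_1 = 10
a_2 = 63
a_3 = 328
a_4 = 1653
a_5 = 8278


a_5 = 8278


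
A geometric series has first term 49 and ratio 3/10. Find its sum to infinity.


S∞ = a₁/(1-r) = 49/(1 - 3/10)
= 49/(7/10)
= 70

S∞ = 70


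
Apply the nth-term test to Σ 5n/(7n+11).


lim(n→∞) 5n/(7n+11) = 5/7 = 5/7  (divide numerator and denominator by n)
lim aₙ = 5/7 ≠ 0 → series DIVERGES

Diverges (lim aₙ = 5/7 ≠ 0)


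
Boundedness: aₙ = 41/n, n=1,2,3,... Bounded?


a₁ = 41, a₂ = 41/2, a₃ = 41/3, ...
0 < aₙ ≤ 41 for all n ≥ 1
Lower bound: 0, Upper bound: 41
The sequence IS bounded

Bounded (0 < aₙ ≤ 41)


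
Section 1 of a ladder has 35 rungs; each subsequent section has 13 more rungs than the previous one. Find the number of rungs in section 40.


aₙ = a₁ + (n-1)d
= 35 + (40-1)×13
= 35 + 507
= 542

a_40 = 542


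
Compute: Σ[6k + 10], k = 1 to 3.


Σ(6k+10) = 6·Σk + 10·n
= 6·6 + 10·3
= 36 + 30 = 66

Σ = 66


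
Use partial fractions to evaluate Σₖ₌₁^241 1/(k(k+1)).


1/(k(k+1)) = 1/k - 1/(k+1) (partial fractions)
Telescoping: Σ = 1 - 1/242 = 241/242

Sum = 241/242


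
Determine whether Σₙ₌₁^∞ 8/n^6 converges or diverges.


p-series test: Σ c/n^p converges if p > 1, diverges if p ≤ 1 (constant c > 0 doesn't affect convergence).
p = 6
6 > 1 → CONVERGES

Converges (p = 6 > 1)


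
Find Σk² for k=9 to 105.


Σₖ₌9^105 k² = Σₖ₌₁^105 k² − Σₖ₌₁^8 k²
= 105·106·211/6 − 8·9·17/6
= 391405 − 204 = 391201

Σk² = 391201


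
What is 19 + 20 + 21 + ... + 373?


Σₖ₌19^373 k = Σₖ₌₁^373 k − Σₖ₌₁^18 k
= 373·374/2 − 18·19/2
= 69751 − 171 = 69580

Σk = 69580


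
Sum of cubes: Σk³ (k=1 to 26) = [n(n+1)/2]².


n(n+1)/2 = 26×27/2 = 351
Σk³ = 351² = 123201

Σk³ = 123201


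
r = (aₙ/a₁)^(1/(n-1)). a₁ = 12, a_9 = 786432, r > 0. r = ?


r^(n-1) = aₙ/a₁
r^8 = 786432/12 = 65536
r = 65536^(1/8)
= ±4; taking r > 0 gives r = 4

r = 4


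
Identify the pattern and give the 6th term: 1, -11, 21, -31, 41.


Pattern: alternating sign, magnitude arithmetic (d=10)
Terms: 1, -11, 21, -31, 41
Next term = -51

Next term = -51


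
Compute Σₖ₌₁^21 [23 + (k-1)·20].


aₙ = 23 + (21-1)×20 = 423
Sₙ = n(a₁+aₙ)/2 = 21×(23+423)/2
= 21×446/2 = 4683

S_21 = 4683


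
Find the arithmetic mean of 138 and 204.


AM = (138 + 204)/2 = 342/2 = 171

AM = 171


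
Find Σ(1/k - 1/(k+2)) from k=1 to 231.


Telescoping with gap 2: two head and two tail terms survive.
= (1 + 1/2) - (1/232 + 1/233)
= 3/2 - 1/232 - 1/233 = 80619/54056

Sum = 80619/54056


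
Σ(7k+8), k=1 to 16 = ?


Σ(7k+8) = 7·Σk + 8·n
= 7·136 + 8·16
= 952 + 128 = 1080

Σ = 1080


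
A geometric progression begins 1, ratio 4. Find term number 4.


aₙ = a₁·r^(n-1)
= 1×4^3
= 1×64
= 64

a_4 = 64


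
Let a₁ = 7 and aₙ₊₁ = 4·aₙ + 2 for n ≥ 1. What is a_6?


Computing step by step:
a_1 = 7
a_2 = 30
a_3 = 122
a_4 = 490
a_5 = 1962
a_6 = 7850


a_6 = 7850


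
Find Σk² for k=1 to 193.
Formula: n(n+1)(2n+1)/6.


n = 193
n(n+1)(2n+1)/6 = 193×194×387/6
= 14490054/6 = 2415009

Σk² = 2415009


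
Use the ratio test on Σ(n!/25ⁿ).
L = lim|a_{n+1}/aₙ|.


aₙ = n!/25^n
a_{n+1}/aₙ = (n+1)!/25^(n+1) × 25^n/n!
= (n+1)/25
L = lim(n→∞) (n+1)/25 = ∞
L > 1 → series DIVERGES

Diverges (ratio test: L = ∞ > 1)


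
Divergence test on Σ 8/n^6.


lim(n→∞) 8/n^6 = 0
lim aₙ = 0 → nth-term test is INCONCLUSIVE
(Need other tests; this is actually a convergent p-series with p=6 > 1)

Inconclusive (lim aₙ = 0; need another test)


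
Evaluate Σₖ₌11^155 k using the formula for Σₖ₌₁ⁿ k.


Σₖ₌11^155 k = Σₖ₌₁^155 k − Σₖ₌₁^10 k
= 155·156/2 − 10·11/2
= 12090 − 55 = 12035

Σk = 12035


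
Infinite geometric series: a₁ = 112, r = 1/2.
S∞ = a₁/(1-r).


S∞ = a₁/(1-r) = 112/(1 - 1/2)
= 112/(1/2)
= 224

S∞ = 224


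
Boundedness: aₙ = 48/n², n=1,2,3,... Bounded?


a₁ = 48, a₂ = 48/4, a₃ = 48/9, ...
0 < aₙ ≤ 48 for all n ≥ 1
The sequence IS bounded

Bounded (0 < aₙ ≤ 48)


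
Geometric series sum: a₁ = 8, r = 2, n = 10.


Sₙ = 8×(2^10 - 1)/(2 - 1)
= 8×(1024 - 1)/1
= 8×1023/1
= 8184

S_10 = 8184


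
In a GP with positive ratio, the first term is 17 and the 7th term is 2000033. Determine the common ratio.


r^(n-1) = aₙ/a₁
r^6 = 2000033/17 = 117649
r = 117649^(1/6)
= ±7; taking r > 0 gives r = 7

r = 7


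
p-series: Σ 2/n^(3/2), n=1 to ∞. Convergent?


p-series test: Σ c/n^p converges if p > 1, diverges if p ≤ 1 (constant c > 0 doesn't affect convergence).
p = 3/2
3/2 > 1 → CONVERGES

Converges (p = 3/2 > 1)


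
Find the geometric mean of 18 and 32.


GM = √(18×32) = √576 = 24

GM = 24


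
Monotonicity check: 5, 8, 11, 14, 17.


Differences: 3, 3, 3, 3
All differences > 0 → strictly INCREASING

Monotonically increasing


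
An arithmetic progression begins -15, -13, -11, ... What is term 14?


aₙ = a₁ + (n-1)d
= -15 + (14-1)×2
= -15 + 26
= 11

a_14 = 11


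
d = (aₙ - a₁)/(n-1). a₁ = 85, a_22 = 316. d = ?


d = (aₙ - a₁)/(n-1)
= (316 - 85)/(22-1)
= 231/21 = 11

d = 11


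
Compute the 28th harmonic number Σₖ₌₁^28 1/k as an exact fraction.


H_28 = 1/1 + 1/2 + 1/3 + ... + 1/28
= 315404588903/80313433200
≈ 3.9272

H_28 = 315404588903/80313433200 ≈ 3.9272


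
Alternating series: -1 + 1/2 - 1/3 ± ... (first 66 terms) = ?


S = -1 + 1/2 - 1/3 + 1/4 - 1/5 + 1/6 - 1/7 + 1/8 ± ...
= -0.6856
(Full series converges to -ln(2) ≈ -0.6931)

S_66 = -0.6856


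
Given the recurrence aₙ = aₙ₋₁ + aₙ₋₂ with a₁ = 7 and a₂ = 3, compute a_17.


Computing iteratively: 7, 3, 10, 13, 23, 36, 59, 95, 154, 249, 403, 652, ...
a_17 = 7231

a_17 = 7231


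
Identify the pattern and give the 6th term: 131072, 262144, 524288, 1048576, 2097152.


Pattern: powers of 2: 2ⁿ
Terms: 131072, 262144, 524288, 1048576, 2097152
Next term = 4194304

Next term = 4194304


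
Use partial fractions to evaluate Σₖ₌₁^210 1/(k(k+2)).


1/(k(k+2)) = (1/2)·(1/k - 1/(k+2)) (partial fractions)
Telescoping: Σ = (1/2)·(1 + 1/2 - 1/211 - 1/212) = 66675/89464

Sum = 66675/89464


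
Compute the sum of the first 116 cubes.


n(n+1)/2 = 116×117/2 = 6786
Σk³ = 6786² = 46049796

Σk³ = 46049796


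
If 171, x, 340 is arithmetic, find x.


AM = (171 + 340)/2 = 511/2 = 255.5

AM = 255.5


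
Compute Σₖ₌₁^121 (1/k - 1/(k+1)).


Telescoping: adjacent terms cancel.
= 1/1 - 1/122
= 1 - 1/122 = 121/122

Sum = 121/122


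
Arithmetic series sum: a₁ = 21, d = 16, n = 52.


aₙ = 21 + (52-1)×16 = 837
Sₙ = n(a₁+aₙ)/2 = 52×(21+837)/2
= 52×858/2 = 22308

S_52 = 22308


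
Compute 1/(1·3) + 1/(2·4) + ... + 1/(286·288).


1/(k(k+2)) = (1/2)·(1/k - 1/(k+2)) (partial fractions)
Telescoping: Σ = (1/2)·(1 + 1/2 - 1/287 - 1/288) = 123409/165312

Sum = 123409/165312


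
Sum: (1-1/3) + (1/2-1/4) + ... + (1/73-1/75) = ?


Telescoping with gap 2: two head and two tail terms survive.
= (1 + 1/2) - (1/74 + 1/75)
= 3/2 - 1/74 - 1/75 = 4088/2775

Sum = 4088/2775


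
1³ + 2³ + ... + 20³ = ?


n(n+1)/2 = 20×21/2 = 210
Σk³ = 210² = 44100

Σk³ = 44100


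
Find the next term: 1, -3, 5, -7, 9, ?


Pattern: alternating sign, magnitude arithmetic (d=2)
Terms: 1, -3, 5, -7, 9
Next term = -11

Next term = -11


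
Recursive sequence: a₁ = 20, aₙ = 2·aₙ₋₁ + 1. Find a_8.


Computing step by step:
a_1 = 20
a_2 = 41
a_3 = 83
a_4 = 167
a_5 = 335
a_6 = 671
a_7 = 1343
a_8 = 2687


a_8 = 2687


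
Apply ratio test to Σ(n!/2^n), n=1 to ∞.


aₙ = n!/2^n
a_{n+1}/aₙ = (n+1)!/2^(n+1) × 2^n/n!
= (n+1)/2
L = lim(n→∞) (n+1)/2 = ∞
L > 1 → series DIVERGES

Diverges (ratio test: L = ∞ > 1)


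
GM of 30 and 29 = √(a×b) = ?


GM = √(30×29) = √870 = 29.4958

GM = 29.4958


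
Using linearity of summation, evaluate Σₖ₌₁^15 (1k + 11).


Σ(1k+11) = 1·Σk + 11·n
= 1·120 + 11·15
= 120 + 165 = 285

Σ = 285


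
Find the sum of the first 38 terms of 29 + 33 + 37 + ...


aₙ = 29 + (38-1)×4 = 177
Sₙ = n(a₁+aₙ)/2 = 38×(29+177)/2
= 38×206/2 = 3914

S_38 = 3914


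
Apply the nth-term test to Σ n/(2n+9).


lim(n→∞) n/(2n+9) = 1/2 = 1/2  (divide numerator and denominator by n)
lim aₙ = 1/2 ≠ 0 → series DIVERGES

Diverges (lim aₙ = 1/2 ≠ 0)
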